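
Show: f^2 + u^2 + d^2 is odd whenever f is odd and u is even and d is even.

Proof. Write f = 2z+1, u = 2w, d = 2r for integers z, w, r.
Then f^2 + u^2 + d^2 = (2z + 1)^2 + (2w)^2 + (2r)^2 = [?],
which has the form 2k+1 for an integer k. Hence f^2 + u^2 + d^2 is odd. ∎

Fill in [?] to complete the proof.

2(2r^2 + 2w^2 + 2z^2 + 2z) + 1

Expanding: (2z + 1)^2 + (2w)^2 + (2r)^2 = 4r^2 + 4w^2 + 4z^2 + 4z + 1.
Every term except the constant is even, so this is 2(2r^2 + 2w^2 + 2z^2 + 2z) + 1,
and 2r^2 + 2w^2 + 2z^2 + 2z ∈ ℤ gives the required form.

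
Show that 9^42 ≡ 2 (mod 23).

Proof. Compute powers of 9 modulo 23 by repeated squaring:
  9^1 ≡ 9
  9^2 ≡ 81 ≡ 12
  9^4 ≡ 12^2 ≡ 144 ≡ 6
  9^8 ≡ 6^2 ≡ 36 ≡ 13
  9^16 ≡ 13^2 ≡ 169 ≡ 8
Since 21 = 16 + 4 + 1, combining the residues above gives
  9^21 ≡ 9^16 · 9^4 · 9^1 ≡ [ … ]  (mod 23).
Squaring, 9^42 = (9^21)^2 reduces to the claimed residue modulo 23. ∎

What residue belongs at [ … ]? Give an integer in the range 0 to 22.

9^16 · 9^4 · 9^1 ≡ 8 · 6 · 9 = 432.
432 mod 23 = 18, so 9^21 ≡ 18 (mod 23).

18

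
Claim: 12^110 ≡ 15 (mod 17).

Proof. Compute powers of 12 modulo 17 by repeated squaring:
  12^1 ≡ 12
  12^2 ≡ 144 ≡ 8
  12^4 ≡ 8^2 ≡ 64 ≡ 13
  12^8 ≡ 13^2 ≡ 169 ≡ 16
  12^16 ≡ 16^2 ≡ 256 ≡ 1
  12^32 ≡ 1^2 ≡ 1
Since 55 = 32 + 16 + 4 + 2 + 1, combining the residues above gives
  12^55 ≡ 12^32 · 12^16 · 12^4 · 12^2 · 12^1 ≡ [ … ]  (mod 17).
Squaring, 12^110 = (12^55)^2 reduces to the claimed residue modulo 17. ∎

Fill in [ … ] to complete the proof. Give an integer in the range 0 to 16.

7

Multiply the listed residues: 1 · 1 · 13 · 8 · 12 = 1 → 13 → 104 → 1248.
Reducing modulo 17: 1248 = 73·17 + 7, so 12^55 ≡ 7.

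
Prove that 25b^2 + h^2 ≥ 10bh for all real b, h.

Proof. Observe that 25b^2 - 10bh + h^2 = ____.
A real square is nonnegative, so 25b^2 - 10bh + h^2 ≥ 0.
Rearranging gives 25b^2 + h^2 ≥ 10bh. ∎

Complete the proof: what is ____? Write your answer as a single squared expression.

(5b - h)^2

The leading and trailing coefficients are 5^2 and 1^2, and 10 = 2·5·1, so the trinomial is (5b - h)^2.
Hence 25b^2 - 10bh + h^2 ≥ 0.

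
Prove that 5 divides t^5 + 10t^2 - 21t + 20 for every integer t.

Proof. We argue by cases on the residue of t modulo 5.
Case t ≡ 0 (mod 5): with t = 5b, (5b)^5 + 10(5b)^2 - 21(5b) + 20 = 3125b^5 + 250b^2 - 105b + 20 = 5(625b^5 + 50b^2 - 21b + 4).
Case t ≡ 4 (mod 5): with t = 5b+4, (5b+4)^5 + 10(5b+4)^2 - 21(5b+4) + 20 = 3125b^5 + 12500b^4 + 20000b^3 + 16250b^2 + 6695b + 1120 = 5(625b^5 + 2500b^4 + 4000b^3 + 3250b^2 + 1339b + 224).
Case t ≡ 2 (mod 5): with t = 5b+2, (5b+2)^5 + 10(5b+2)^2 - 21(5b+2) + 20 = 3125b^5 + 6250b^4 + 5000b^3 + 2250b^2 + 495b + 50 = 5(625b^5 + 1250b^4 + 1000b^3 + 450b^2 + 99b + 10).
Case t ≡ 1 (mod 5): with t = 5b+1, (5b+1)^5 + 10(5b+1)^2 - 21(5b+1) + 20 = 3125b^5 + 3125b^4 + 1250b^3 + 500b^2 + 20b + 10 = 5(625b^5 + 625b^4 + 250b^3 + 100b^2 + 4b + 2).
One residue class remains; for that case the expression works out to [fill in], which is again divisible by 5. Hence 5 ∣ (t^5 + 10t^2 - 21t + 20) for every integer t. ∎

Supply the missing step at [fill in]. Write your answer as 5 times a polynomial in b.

5(625b^5 + 1875b^4 + 2250b^3 + 1400b^2 + 444b + 58)

The residues treated are {0, 4, 2, 1}, so the missing case is t ≡ 3 (mod 5); write t = 5b+3.
Then (5b+3)^5 + 10(5b+3)^2 - 21(5b+3) + 20 = 3125b^5 + 9375b^4 + 11250b^3 + 7000b^2 + 2220b + 290 = 5(625b^5 + 1875b^4 + 2250b^3 + 1400b^2 + 444b + 58).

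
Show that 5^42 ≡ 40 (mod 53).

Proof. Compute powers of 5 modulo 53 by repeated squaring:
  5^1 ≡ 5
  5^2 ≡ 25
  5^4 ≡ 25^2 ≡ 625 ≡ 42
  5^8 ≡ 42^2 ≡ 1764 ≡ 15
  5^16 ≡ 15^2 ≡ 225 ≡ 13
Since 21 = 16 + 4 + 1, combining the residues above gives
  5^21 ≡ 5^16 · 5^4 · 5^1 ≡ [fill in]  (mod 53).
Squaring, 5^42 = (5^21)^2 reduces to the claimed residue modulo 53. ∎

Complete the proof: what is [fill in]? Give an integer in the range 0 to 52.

5^16 · 5^4 · 5^1 ≡ 13 · 42 · 5 = 2730.
2730 mod 53 = 27, so 5^21 ≡ 27 (mod 53).

27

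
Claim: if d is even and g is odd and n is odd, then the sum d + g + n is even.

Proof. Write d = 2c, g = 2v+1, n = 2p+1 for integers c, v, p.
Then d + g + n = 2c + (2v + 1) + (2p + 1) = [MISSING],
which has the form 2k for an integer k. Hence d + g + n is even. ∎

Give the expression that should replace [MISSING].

Expanding: 2c + (2v + 1) + (2p + 1) = 2c + 2p + 2v + 2.
Every term is even; pulling out the factor of 2 gives 2(c + p + v + 1).

2(c + p + v + 1)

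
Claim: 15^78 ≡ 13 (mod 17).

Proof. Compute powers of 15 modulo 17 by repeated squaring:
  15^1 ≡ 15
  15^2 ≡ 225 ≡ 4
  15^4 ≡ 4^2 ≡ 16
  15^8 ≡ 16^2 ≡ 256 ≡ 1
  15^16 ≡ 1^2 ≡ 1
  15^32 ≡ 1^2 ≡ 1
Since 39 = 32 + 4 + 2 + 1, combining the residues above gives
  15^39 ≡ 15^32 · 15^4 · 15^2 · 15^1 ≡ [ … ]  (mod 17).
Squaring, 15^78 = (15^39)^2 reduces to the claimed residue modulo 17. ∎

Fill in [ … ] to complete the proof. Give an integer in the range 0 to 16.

Multiply the listed residues: 1 · 16 · 4 · 15 = 16 → 64 → 960.
Reducing modulo 17: 960 = 56·17 + 8, so 15^39 ≡ 8.

8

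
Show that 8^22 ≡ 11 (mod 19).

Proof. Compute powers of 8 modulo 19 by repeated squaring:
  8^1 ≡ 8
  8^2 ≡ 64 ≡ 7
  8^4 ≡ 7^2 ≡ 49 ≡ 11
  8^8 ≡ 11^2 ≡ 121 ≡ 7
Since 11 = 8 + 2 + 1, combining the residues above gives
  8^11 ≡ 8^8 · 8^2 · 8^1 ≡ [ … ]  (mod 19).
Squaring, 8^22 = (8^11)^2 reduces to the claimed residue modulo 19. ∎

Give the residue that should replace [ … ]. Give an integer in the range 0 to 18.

12

8^8 · 8^2 · 8^1 ≡ 7 · 7 · 8 = 392.
392 mod 19 = 12, so 8^11 ≡ 12 (mod 19).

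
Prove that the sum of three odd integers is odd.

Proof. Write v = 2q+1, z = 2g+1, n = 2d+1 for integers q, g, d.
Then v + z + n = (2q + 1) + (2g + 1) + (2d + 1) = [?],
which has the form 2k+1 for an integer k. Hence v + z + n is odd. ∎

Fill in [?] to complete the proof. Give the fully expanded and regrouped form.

Expanding: (2q + 1) + (2g + 1) + (2d + 1) = 2d + 2g + 2q + 3.
Every term except the constant is even, so this is 2(d + g + q + 1) + 1,
and d + g + q + 1 ∈ ℤ gives the required form.

2(d + g + q + 1) + 1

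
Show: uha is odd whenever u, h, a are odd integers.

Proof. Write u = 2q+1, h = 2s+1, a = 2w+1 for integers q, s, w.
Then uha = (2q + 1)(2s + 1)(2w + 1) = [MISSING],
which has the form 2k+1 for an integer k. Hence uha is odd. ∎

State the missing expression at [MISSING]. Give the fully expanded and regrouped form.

2(4qsw + 2qs + 2qw + q + 2sw + s + w) + 1

Expanding: (2q + 1)(2s + 1)(2w + 1) = 8qsw + 4qs + 4qw + 2q + 4sw + 2s + 2w + 1.
Every term except the constant is even, so this is 2(4qsw + 2qs + 2qw + q + 2sw + s + w) + 1,
and 4qsw + 2qs + 2qw + q + 2sw + s + w ∈ ℤ gives the required form.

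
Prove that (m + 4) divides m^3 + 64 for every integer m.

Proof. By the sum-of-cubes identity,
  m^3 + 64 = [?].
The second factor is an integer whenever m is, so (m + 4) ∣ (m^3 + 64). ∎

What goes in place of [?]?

(m + 4)(m^2 - 4m + 16)

a^3 + b^3 = (a + b)(a^2 - ab + b^2). With a = m, b = 4:
m^3 + 64 = (m + 4)(m^2 - 4m + 16).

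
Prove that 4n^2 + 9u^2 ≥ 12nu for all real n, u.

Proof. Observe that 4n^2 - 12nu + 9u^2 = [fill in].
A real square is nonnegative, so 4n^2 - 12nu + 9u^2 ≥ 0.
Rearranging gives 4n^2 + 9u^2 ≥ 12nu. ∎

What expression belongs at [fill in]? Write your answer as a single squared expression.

(2n - 3u)^2

4n^2 - 12nu + 9u^2 is a perfect-square trinomial: the outer terms are (2n)^2 and (3u)^2, and the cross term is -2·2n·3u.
So 4n^2 - 12nu + 9u^2 = (2n - 3u)^2 ≥ 0.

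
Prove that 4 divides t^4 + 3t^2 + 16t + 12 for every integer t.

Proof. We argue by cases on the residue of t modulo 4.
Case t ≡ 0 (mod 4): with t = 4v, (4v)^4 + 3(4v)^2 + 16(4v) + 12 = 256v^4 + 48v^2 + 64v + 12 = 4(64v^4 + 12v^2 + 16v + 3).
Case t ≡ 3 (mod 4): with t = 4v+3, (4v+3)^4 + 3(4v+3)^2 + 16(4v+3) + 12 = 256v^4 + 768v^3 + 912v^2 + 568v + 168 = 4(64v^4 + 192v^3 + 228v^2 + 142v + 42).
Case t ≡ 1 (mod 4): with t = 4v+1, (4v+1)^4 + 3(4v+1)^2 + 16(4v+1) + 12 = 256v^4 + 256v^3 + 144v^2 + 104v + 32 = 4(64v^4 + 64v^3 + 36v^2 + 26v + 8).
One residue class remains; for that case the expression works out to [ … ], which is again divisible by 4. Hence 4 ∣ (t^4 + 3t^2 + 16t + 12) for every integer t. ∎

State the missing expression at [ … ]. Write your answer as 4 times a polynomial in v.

The residues treated are {0, 3, 1}, so the missing case is t ≡ 2 (mod 4); write t = 4v+2.
Then (4v+2)^4 + 3(4v+2)^2 + 16(4v+2) + 12 = 256v^4 + 512v^3 + 432v^2 + 240v + 72 = 4(64v^4 + 128v^3 + 108v^2 + 60v + 18).

4(64v^4 + 128v^3 + 108v^2 + 60v + 18)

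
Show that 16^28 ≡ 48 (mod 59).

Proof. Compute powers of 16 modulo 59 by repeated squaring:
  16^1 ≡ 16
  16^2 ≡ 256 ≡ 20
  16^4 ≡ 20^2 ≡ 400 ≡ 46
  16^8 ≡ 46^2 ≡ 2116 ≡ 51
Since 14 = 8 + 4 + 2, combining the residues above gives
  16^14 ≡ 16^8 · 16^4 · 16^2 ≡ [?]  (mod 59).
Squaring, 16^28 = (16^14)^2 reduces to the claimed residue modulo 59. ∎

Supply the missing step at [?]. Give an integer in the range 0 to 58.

15

16^8 · 16^4 · 16^2 ≡ 51 · 46 · 20 = 46920.
46920 mod 59 = 15, so 16^14 ≡ 15 (mod 59).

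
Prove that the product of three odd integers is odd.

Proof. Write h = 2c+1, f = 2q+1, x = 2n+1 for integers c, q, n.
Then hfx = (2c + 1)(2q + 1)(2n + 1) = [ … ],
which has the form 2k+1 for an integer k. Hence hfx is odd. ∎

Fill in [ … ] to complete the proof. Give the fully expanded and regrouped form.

2(4cnq + 2cn + 2cq + c + 2nq + n + q) + 1

(2c + 1)(2q + 1)(2n + 1) = 8cnq + 4cn + 4cq + 2c + 4nq + 2n + 2q + 1
= 2(4cnq + 2cn + 2cq + c + 2nq + n + q) + 1.
Since 4cnq + 2cn + 2cq + c + 2nq + n + q is an integer, the product is of the form 2k+1 for an integer k.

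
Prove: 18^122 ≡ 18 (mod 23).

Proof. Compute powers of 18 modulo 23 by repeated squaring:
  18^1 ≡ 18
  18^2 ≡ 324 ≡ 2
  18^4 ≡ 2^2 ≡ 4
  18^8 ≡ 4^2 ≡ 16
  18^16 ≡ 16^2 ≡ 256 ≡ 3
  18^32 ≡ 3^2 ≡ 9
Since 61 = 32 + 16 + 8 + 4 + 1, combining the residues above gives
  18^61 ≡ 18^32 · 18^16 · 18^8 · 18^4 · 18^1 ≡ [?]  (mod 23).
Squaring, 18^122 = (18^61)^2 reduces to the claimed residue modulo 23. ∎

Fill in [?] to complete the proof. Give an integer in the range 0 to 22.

8

Multiply the listed residues: 9 · 3 · 16 · 4 · 18 = 27 → 432 → 1728 → 31104.
Reducing modulo 23: 31104 = 1352·23 + 8, so 18^61 ≡ 8.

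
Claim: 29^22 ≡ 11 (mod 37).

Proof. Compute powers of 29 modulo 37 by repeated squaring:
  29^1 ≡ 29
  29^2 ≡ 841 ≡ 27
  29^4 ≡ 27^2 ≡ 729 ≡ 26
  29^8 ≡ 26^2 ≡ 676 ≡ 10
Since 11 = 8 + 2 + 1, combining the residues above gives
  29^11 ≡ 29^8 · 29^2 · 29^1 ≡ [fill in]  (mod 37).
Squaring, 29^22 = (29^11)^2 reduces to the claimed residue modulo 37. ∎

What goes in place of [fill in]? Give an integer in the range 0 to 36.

23

29^8 · 29^2 · 29^1 ≡ 10 · 27 · 29 = 7830.
7830 mod 37 = 23, so 29^11 ≡ 23 (mod 37).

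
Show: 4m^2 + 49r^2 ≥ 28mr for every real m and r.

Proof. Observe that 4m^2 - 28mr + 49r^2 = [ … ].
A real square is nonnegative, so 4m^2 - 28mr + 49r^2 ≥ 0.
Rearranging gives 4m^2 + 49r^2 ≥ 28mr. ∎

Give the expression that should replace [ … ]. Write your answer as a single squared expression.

4m^2 - 28mr + 49r^2 is a perfect-square trinomial: the outer terms are (2m)^2 and (7r)^2, and the cross term is -2·2m·7r.
So 4m^2 - 28mr + 49r^2 = (2m - 7r)^2 ≥ 0.

(2m - 7r)^2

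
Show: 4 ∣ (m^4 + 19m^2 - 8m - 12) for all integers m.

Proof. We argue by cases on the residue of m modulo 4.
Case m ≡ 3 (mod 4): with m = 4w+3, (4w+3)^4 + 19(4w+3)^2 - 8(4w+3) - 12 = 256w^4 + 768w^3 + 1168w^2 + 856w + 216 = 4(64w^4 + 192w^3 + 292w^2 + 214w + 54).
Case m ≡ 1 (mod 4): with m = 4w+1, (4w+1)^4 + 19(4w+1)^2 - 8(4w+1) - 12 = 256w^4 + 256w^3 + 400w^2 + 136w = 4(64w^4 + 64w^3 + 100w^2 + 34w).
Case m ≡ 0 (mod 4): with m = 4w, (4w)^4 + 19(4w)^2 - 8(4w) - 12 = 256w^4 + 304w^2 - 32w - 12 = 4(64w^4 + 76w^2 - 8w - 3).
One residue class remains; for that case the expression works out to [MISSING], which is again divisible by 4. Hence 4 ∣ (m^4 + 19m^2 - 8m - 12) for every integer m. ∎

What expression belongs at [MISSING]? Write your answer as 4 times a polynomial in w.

4(64w^4 + 128w^3 + 172w^2 + 100w + 16)

The residues treated are {3, 1, 0}, so the missing case is m ≡ 2 (mod 4); write m = 4w+2.
Then (4w+2)^4 + 19(4w+2)^2 - 8(4w+2) - 12 = 256w^4 + 512w^3 + 688w^2 + 400w + 64 = 4(64w^4 + 128w^3 + 172w^2 + 100w + 16).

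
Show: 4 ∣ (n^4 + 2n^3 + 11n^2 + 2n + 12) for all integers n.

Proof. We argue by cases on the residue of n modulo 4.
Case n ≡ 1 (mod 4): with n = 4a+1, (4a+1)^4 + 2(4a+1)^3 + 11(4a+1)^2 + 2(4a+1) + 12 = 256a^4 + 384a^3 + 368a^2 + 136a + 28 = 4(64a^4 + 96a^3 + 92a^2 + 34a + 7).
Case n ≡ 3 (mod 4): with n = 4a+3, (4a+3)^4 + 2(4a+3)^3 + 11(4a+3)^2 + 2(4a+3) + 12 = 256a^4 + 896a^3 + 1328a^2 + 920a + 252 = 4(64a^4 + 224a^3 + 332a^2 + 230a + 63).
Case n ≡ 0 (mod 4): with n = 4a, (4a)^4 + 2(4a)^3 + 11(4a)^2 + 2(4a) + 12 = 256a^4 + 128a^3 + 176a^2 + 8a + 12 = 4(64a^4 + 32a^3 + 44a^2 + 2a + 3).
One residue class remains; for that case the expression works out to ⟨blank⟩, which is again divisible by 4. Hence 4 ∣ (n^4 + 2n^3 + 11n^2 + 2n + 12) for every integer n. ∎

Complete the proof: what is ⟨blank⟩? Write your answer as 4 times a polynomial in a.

4(64a^4 + 160a^3 + 188a^2 + 102a + 23)

The residues treated are {1, 3, 0}, so the missing case is n ≡ 2 (mod 4); write n = 4a+2.
Then (4a+2)^4 + 2(4a+2)^3 + 11(4a+2)^2 + 2(4a+2) + 12 = 256a^4 + 640a^3 + 752a^2 + 408a + 92 = 4(64a^4 + 160a^3 + 188a^2 + 102a + 23).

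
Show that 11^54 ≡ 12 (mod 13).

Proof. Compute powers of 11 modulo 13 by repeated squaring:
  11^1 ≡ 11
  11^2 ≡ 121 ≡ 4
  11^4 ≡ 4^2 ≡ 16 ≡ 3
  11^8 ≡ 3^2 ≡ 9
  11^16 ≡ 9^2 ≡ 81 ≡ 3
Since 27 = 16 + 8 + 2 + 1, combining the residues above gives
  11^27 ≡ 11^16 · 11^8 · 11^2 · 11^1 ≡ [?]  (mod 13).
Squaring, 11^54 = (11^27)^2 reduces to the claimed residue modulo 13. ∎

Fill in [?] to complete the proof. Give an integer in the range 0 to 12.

Multiply the listed residues: 3 · 9 · 4 · 11 = 27 → 108 → 1188.
Reducing modulo 13: 1188 = 91·13 + 5, so 11^27 ≡ 5.

5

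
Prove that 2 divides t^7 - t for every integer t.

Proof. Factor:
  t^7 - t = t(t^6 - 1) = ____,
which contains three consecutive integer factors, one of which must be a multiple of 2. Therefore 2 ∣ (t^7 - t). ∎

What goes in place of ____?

(t - 1)t(t + 1)(t^4 + t^2 + 1)

t^6 - 1 = (t^2 - 1)(t^4 + t^2 + 1), and t^2 - 1 = (t-1)(t+1).
So t(t^6 - 1) = (t - 1)t(t + 1)(t^4 + t^2 + 1).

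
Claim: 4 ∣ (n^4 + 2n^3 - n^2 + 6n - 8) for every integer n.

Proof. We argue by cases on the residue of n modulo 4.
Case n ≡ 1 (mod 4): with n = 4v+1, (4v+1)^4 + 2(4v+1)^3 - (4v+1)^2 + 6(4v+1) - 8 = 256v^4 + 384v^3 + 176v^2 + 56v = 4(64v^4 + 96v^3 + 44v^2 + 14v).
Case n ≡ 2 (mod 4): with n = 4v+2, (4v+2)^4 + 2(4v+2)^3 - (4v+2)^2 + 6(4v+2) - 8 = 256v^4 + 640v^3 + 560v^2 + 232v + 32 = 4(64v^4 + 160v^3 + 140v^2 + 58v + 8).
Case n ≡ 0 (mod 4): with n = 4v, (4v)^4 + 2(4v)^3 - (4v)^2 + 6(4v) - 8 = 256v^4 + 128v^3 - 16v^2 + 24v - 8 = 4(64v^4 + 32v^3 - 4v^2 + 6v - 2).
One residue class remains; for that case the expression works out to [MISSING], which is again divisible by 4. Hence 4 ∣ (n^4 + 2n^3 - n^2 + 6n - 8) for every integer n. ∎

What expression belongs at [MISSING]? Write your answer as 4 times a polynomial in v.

4(64v^4 + 224v^3 + 284v^2 + 162v + 34)

Only n ≡ 3 (mod 4) is unaccounted for. Put n = 4v+3:
(4v+3)^4 + 2(4v+3)^3 - (4v+3)^2 + 6(4v+3) - 8 expands to 256v^4 + 896v^3 + 1136v^2 + 648v + 136,
and factoring out 4 leaves 4(64v^4 + 224v^3 + 284v^2 + 162v + 34).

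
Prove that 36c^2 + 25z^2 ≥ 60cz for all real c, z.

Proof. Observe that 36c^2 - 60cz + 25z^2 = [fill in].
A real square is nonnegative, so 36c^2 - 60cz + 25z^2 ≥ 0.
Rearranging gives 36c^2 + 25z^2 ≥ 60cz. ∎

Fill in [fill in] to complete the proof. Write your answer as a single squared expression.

The leading and trailing coefficients are 6^2 and 5^2, and 60 = 2·6·5, so the trinomial is (6c - 5z)^2.
Hence 36c^2 - 60cz + 25z^2 ≥ 0.

(6c - 5z)^2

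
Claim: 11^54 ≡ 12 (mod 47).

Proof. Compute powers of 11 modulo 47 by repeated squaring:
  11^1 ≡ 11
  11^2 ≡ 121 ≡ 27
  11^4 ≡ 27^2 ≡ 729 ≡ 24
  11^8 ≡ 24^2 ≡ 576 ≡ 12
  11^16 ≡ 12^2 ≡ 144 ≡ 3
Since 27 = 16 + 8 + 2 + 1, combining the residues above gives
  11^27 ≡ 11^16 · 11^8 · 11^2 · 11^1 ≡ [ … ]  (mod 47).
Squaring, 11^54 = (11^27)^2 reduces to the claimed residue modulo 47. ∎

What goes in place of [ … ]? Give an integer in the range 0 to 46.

11^16 · 11^8 · 11^2 · 11^1 ≡ 3 · 12 · 27 · 11 = 10692.
10692 mod 47 = 23, so 11^27 ≡ 23 (mod 47).

23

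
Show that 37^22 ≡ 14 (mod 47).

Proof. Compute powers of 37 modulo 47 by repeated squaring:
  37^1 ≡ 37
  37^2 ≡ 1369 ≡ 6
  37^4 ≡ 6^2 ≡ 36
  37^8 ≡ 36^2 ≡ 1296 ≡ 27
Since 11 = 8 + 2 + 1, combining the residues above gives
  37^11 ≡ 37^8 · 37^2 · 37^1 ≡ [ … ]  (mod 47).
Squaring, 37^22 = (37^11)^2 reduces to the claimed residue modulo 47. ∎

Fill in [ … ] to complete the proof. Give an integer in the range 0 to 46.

Multiply the listed residues: 27 · 6 · 37 = 162 → 5994.
Reducing modulo 47: 5994 = 127·47 + 25, so 37^11 ≡ 25.

25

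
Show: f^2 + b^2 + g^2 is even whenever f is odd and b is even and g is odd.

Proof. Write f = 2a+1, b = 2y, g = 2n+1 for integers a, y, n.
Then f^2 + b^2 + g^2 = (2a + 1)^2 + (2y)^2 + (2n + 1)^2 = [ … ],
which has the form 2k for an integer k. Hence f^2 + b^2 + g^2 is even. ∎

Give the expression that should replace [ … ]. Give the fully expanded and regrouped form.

(2a + 1)^2 + (2y)^2 + (2n + 1)^2 = 4a^2 + 4a + 4n^2 + 4n + 4y^2 + 2
= 2(2a^2 + 2a + 2n^2 + 2n + 2y^2 + 1).
Since 2a^2 + 2a + 2n^2 + 2n + 2y^2 + 1 is an integer, the sum of squares is of the form 2k for an integer k.

2(2a^2 + 2a + 2n^2 + 2n + 2y^2 + 1)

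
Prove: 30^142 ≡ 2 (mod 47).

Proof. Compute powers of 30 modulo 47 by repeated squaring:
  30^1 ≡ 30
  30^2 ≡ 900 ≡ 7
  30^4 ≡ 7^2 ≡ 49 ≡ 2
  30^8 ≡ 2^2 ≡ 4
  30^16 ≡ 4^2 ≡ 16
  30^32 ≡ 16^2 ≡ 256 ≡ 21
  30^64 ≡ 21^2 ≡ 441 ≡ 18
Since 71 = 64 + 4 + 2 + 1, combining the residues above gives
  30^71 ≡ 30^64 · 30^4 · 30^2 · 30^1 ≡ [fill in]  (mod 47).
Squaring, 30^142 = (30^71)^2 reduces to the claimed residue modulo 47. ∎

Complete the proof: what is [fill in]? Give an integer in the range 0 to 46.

Multiply the listed residues: 18 · 2 · 7 · 30 = 36 → 252 → 7560.
Reducing modulo 47: 7560 = 160·47 + 40, so 30^71 ≡ 40.

40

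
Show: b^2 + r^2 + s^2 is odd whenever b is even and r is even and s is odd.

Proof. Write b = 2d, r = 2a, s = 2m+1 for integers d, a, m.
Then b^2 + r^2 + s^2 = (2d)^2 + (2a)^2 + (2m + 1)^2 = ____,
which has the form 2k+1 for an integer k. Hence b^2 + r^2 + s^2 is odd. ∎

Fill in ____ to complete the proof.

(2d)^2 + (2a)^2 + (2m + 1)^2 = 4a^2 + 4d^2 + 4m^2 + 4m + 1
= 2(2a^2 + 2d^2 + 2m^2 + 2m) + 1.
Since 2a^2 + 2d^2 + 2m^2 + 2m is an integer, the sum of squares is of the form 2k+1 for an integer k.

2(2a^2 + 2d^2 + 2m^2 + 2m) + 1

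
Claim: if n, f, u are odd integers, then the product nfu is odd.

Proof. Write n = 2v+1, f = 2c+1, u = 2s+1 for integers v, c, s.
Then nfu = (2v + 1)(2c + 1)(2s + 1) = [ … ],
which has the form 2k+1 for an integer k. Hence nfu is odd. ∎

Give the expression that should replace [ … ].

(2v + 1)(2c + 1)(2s + 1) = 8csv + 4cs + 4cv + 2c + 4sv + 2s + 2v + 1
= 2(4csv + 2cs + 2cv + c + 2sv + s + v) + 1.
Since 4csv + 2cs + 2cv + c + 2sv + s + v is an integer, the product is of the form 2k+1 for an integer k.

2(4csv + 2cs + 2cv + c + 2sv + s + v) + 1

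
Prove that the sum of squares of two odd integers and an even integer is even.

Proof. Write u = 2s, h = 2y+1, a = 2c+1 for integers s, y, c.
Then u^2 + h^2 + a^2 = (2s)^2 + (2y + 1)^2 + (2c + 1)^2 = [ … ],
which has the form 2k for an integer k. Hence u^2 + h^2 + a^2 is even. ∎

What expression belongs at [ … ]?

2(2c^2 + 2c + 2s^2 + 2y^2 + 2y + 1)

Expanding: (2s)^2 + (2y + 1)^2 + (2c + 1)^2 = 4c^2 + 4c + 4s^2 + 4y^2 + 4y + 2.
Every term is even; pulling out the factor of 2 gives 2(2c^2 + 2c + 2s^2 + 2y^2 + 2y + 1).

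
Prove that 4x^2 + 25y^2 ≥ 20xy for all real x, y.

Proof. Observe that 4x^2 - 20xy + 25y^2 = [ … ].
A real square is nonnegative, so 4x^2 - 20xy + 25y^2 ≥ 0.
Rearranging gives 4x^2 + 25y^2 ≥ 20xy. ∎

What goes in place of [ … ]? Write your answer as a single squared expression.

(2x - 5y)^2

4x^2 - 20xy + 25y^2 is a perfect-square trinomial: the outer terms are (2x)^2 and (5y)^2, and the cross term is -2·2x·5y.
So 4x^2 - 20xy + 25y^2 = (2x - 5y)^2 ≥ 0.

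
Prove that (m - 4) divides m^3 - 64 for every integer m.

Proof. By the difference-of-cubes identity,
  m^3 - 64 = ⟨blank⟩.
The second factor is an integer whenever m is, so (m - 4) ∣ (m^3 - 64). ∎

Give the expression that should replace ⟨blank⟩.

(m - 4)(m^2 + 4m + 16)

Polynomial division of m^3 - 64 by m - 4 leaves remainder 0 and quotient m^2 + 4m + 16.
Hence m^3 - 64 = (m - 4)(m^2 + 4m + 16).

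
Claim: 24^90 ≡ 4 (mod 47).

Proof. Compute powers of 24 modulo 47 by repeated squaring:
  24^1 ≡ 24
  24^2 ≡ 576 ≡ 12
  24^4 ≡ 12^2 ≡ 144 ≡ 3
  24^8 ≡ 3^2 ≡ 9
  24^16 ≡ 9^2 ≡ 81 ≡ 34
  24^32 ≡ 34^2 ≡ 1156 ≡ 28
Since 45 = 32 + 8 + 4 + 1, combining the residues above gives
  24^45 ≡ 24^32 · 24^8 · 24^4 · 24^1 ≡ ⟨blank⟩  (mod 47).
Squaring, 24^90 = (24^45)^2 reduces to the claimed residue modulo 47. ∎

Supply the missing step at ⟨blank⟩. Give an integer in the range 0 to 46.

24^32 · 24^8 · 24^4 · 24^1 ≡ 28 · 9 · 3 · 24 = 18144.
18144 mod 47 = 2, so 24^45 ≡ 2 (mod 47).

2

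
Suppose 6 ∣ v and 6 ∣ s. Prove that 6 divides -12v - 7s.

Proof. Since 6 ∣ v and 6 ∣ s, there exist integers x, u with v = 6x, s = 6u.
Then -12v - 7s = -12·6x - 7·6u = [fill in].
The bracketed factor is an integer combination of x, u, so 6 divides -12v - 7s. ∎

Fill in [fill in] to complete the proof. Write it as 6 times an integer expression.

Each term has a factor of 6: -12·6x - 7·6u = 6·(-7u - 12x).
Since -7u - 12x is an integer, 6 ∣ (-12v - 7s).

6(-7u - 12x)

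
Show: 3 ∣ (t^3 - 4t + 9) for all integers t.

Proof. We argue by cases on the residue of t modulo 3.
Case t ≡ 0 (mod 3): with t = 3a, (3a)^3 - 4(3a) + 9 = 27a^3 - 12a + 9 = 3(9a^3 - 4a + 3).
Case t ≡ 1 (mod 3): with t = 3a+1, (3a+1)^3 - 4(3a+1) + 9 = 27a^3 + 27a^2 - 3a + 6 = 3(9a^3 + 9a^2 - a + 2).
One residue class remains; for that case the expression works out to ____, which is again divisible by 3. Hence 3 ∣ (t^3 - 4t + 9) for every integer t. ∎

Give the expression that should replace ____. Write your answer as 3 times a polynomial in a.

3(9a^3 + 18a^2 + 8a + 3)

Only t ≡ 2 (mod 3) is unaccounted for. Put t = 3a+2:
(3a+2)^3 - 4(3a+2) + 9 expands to 27a^3 + 54a^2 + 24a + 9,
and factoring out 3 leaves 3(9a^3 + 18a^2 + 8a + 3).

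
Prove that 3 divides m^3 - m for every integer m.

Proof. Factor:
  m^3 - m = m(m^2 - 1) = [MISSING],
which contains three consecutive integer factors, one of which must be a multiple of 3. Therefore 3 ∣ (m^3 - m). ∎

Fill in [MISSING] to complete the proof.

(m - 1)m(m + 1)

m(m^2 - 1) = m(m - 1)(m + 1) = (m - 1)m(m + 1).
These three factors are consecutive integers, so their product is divisible by 3.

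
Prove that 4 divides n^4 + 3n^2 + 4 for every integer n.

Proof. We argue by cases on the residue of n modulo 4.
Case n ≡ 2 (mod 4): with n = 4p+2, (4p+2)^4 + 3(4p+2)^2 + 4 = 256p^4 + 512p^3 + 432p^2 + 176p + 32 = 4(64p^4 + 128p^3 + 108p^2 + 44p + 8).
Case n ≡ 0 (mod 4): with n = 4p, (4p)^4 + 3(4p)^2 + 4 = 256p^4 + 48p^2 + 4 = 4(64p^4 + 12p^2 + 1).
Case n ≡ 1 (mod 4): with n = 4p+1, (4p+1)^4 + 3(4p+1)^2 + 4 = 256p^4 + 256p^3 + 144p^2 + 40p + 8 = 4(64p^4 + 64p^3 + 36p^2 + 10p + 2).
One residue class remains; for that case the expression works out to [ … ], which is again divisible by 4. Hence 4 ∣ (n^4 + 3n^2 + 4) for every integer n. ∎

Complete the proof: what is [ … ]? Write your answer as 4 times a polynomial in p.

Only n ≡ 3 (mod 4) is unaccounted for. Put n = 4p+3:
(4p+3)^4 + 3(4p+3)^2 + 4 expands to 256p^4 + 768p^3 + 912p^2 + 504p + 112,
and factoring out 4 leaves 4(64p^4 + 192p^3 + 228p^2 + 126p + 28).

4(64p^4 + 192p^3 + 228p^2 + 126p + 28)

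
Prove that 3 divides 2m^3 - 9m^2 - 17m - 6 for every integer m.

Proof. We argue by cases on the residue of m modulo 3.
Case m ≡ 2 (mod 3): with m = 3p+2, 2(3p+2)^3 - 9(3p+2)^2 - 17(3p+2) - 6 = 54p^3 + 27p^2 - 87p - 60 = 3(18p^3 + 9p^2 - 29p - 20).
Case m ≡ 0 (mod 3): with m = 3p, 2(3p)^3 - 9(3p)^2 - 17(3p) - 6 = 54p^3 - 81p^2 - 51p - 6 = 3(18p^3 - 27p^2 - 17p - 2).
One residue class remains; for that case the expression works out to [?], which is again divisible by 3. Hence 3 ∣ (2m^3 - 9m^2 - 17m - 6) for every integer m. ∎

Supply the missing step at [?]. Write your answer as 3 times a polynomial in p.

Only m ≡ 1 (mod 3) is unaccounted for. Put m = 3p+1:
2(3p+1)^3 - 9(3p+1)^2 - 17(3p+1) - 6 expands to 54p^3 - 27p^2 - 87p - 30,
and factoring out 3 leaves 3(18p^3 - 9p^2 - 29p - 10).

3(18p^3 - 9p^2 - 29p - 10)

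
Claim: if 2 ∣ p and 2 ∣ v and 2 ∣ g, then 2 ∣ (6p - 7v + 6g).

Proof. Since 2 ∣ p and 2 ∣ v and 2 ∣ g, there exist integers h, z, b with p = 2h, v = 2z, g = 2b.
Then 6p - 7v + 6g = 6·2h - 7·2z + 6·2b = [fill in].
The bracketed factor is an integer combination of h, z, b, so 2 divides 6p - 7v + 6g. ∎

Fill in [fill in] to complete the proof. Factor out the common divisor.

Pull the common 2 out of every term: 6·2h - 7·2z + 6·2b = 2(6b + 6h - 7z).
6b + 6h - 7z is an integer, which exhibits the divisibility.

2(6b + 6h - 7z)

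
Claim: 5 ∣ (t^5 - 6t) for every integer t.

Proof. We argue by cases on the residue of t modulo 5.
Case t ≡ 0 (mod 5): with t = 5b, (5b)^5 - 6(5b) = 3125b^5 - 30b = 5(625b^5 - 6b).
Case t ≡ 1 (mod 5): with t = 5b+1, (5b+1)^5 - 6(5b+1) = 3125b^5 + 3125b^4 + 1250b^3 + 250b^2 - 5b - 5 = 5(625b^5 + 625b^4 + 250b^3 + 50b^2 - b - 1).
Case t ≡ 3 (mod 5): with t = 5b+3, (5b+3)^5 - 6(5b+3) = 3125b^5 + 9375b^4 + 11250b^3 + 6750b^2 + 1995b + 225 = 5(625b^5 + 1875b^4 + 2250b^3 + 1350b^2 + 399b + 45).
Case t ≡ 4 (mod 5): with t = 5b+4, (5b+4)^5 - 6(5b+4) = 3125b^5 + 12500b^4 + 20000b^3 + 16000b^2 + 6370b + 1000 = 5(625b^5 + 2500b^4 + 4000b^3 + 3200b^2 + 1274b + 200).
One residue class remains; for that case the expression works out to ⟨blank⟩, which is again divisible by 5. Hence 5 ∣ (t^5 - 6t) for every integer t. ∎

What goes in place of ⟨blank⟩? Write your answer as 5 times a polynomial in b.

Only t ≡ 2 (mod 5) is unaccounted for. Put t = 5b+2:
(5b+2)^5 - 6(5b+2) expands to 3125b^5 + 6250b^4 + 5000b^3 + 2000b^2 + 370b + 20,
and factoring out 5 leaves 5(625b^5 + 1250b^4 + 1000b^3 + 400b^2 + 74b + 4).

5(625b^5 + 1250b^4 + 1000b^3 + 400b^2 + 74b + 4)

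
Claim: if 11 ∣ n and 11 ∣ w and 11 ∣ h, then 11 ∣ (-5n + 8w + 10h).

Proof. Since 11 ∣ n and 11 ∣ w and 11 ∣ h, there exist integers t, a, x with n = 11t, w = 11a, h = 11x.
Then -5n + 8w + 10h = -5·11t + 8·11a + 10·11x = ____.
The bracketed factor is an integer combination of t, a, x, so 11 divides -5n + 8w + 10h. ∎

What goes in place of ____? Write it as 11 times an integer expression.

Pull the common 11 out of every term: -5·11t + 8·11a + 10·11x = 11(8a - 5t + 10x).
8a - 5t + 10x is an integer, which exhibits the divisibility.

11(8a - 5t + 10x)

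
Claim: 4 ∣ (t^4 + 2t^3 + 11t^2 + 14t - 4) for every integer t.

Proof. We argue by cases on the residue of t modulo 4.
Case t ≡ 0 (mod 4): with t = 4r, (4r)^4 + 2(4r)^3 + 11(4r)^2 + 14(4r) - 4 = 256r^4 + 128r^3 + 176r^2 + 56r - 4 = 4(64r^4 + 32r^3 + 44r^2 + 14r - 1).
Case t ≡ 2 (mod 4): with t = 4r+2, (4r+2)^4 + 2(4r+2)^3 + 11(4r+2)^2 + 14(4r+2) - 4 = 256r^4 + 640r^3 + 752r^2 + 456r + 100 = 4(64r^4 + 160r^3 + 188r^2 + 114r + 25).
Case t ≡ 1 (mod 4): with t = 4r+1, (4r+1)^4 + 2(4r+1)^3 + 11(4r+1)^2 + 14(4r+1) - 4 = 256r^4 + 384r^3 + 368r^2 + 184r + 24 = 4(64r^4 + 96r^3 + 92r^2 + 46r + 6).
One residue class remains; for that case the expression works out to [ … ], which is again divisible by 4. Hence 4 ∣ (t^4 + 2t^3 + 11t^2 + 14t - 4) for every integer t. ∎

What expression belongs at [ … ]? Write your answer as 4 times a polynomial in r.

Only t ≡ 3 (mod 4) is unaccounted for. Put t = 4r+3:
(4r+3)^4 + 2(4r+3)^3 + 11(4r+3)^2 + 14(4r+3) - 4 expands to 256r^4 + 896r^3 + 1328r^2 + 968r + 272,
and factoring out 4 leaves 4(64r^4 + 224r^3 + 332r^2 + 242r + 68).

4(64r^4 + 224r^3 + 332r^2 + 242r + 68)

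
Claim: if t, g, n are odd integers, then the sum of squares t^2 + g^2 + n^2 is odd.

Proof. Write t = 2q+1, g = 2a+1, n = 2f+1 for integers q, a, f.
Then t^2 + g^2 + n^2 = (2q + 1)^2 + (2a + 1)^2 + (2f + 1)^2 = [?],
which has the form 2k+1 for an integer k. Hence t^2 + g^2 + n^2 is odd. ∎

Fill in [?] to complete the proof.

2(2a^2 + 2a + 2f^2 + 2f + 2q^2 + 2q + 1) + 1

(2q + 1)^2 + (2a + 1)^2 + (2f + 1)^2 = 4a^2 + 4a + 4f^2 + 4f + 4q^2 + 4q + 3
= 2(2a^2 + 2a + 2f^2 + 2f + 2q^2 + 2q + 1) + 1.
Since 2a^2 + 2a + 2f^2 + 2f + 2q^2 + 2q + 1 is an integer, the sum of squares is of the form 2k+1 for an integer k.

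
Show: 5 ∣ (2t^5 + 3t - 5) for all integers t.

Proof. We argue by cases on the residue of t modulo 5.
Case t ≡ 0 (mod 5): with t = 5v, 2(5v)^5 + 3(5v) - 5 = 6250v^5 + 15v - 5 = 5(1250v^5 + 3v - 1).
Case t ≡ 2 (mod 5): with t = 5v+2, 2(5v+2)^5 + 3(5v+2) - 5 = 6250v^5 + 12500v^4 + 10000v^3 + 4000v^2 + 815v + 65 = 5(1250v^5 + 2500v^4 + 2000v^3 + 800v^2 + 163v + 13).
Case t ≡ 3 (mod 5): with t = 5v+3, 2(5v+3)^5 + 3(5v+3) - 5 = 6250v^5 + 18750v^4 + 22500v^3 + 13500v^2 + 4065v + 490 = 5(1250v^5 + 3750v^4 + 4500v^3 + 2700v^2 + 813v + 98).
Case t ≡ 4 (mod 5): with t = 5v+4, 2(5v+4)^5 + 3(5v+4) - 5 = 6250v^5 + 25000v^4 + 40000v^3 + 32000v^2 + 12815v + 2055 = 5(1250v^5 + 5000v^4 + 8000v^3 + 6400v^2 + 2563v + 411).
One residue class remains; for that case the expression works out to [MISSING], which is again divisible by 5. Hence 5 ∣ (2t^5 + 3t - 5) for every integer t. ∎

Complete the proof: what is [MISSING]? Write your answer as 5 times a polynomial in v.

5(1250v^5 + 1250v^4 + 500v^3 + 100v^2 + 13v)

The residues treated are {0, 2, 3, 4}, so the missing case is t ≡ 1 (mod 5); write t = 5v+1.
Then 2(5v+1)^5 + 3(5v+1) - 5 = 6250v^5 + 6250v^4 + 2500v^3 + 500v^2 + 65v = 5(1250v^5 + 1250v^4 + 500v^3 + 100v^2 + 13v).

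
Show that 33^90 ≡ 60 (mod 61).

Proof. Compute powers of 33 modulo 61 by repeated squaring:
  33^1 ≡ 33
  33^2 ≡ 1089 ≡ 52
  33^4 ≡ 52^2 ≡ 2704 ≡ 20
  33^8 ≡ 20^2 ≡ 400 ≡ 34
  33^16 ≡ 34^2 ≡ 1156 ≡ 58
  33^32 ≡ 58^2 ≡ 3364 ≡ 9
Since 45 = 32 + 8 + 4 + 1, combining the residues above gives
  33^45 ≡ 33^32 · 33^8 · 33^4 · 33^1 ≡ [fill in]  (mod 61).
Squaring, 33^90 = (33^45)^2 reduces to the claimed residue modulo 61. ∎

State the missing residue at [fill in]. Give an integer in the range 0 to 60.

50

33^32 · 33^8 · 33^4 · 33^1 ≡ 9 · 34 · 20 · 33 = 201960.
201960 mod 61 = 50, so 33^45 ≡ 50 (mod 61).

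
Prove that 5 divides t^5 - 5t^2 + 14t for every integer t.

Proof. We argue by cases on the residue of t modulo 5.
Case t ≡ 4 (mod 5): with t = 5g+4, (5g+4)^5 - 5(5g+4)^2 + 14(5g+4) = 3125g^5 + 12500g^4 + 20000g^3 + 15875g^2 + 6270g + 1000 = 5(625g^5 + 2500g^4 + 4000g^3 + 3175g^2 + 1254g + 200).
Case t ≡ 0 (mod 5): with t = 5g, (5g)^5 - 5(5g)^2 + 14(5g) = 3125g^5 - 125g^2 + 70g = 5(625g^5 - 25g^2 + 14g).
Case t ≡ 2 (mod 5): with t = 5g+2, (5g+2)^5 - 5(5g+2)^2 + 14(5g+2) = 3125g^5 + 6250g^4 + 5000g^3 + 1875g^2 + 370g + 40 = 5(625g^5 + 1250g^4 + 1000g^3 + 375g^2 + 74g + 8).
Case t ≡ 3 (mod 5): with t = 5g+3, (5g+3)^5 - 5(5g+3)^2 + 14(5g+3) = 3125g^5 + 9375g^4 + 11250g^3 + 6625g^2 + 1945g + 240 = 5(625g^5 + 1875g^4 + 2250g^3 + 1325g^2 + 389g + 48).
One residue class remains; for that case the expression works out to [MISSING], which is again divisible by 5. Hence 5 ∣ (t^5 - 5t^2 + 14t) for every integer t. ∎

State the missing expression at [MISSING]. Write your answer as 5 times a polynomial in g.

5(625g^5 + 625g^4 + 250g^3 + 25g^2 + 9g + 2)

Only t ≡ 1 (mod 5) is unaccounted for. Put t = 5g+1:
(5g+1)^5 - 5(5g+1)^2 + 14(5g+1) expands to 3125g^5 + 3125g^4 + 1250g^3 + 125g^2 + 45g + 10,
and factoring out 5 leaves 5(625g^5 + 625g^4 + 250g^3 + 25g^2 + 9g + 2).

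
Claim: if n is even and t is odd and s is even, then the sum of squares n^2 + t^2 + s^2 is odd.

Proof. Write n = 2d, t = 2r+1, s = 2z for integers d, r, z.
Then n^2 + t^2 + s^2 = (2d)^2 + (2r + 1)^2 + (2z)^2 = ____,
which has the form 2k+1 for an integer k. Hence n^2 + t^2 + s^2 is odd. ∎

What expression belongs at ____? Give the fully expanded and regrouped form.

Expanding: (2d)^2 + (2r + 1)^2 + (2z)^2 = 4d^2 + 4r^2 + 4r + 4z^2 + 1.
Every term except the constant is even, so this is 2(2d^2 + 2r^2 + 2r + 2z^2) + 1,
and 2d^2 + 2r^2 + 2r + 2z^2 ∈ ℤ gives the required form.

2(2d^2 + 2r^2 + 2r + 2z^2) + 1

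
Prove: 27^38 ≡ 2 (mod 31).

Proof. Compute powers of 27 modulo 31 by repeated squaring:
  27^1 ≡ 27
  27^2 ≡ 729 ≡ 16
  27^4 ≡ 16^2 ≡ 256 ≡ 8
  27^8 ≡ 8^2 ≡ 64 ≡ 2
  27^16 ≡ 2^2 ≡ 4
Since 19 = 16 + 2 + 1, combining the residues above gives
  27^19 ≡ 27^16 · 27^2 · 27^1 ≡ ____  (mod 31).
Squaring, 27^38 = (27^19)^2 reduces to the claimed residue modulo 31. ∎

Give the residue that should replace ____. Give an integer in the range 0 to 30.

27^16 · 27^2 · 27^1 ≡ 4 · 16 · 27 = 1728.
1728 mod 31 = 23, so 27^19 ≡ 23 (mod 31).

23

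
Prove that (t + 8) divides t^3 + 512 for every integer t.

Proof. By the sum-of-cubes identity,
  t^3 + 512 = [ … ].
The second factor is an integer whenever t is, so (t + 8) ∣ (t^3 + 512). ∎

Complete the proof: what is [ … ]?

(t + 8)(t^2 - 8t + 64)

a^3 + b^3 = (a + b)(a^2 - ab + b^2). With a = t, b = 8:
t^3 + 512 = (t + 8)(t^2 - 8t + 64).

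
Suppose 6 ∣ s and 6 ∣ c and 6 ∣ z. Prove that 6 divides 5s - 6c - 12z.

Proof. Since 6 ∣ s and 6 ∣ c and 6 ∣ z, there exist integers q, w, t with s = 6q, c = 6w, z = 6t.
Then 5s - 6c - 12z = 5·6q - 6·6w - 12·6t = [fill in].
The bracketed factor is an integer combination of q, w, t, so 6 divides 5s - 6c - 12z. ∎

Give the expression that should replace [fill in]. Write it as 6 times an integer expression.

6(5q - 12t - 6w)

Each term has a factor of 6: 5·6q - 6·6w - 12·6t = 6·(5q - 12t - 6w).
Since 5q - 12t - 6w is an integer, 6 ∣ (5s - 6c - 12z).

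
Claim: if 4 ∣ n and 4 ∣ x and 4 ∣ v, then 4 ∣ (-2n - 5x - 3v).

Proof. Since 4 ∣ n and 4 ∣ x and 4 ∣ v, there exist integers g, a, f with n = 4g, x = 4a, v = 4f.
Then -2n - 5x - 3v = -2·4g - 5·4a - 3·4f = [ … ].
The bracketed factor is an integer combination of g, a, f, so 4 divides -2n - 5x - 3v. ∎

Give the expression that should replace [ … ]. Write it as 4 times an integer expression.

4(-5a - 3f - 2g)

Pull the common 4 out of every term: -2·4g - 5·4a - 3·4f = 4(-5a - 3f - 2g).
-5a - 3f - 2g is an integer, which exhibits the divisibility.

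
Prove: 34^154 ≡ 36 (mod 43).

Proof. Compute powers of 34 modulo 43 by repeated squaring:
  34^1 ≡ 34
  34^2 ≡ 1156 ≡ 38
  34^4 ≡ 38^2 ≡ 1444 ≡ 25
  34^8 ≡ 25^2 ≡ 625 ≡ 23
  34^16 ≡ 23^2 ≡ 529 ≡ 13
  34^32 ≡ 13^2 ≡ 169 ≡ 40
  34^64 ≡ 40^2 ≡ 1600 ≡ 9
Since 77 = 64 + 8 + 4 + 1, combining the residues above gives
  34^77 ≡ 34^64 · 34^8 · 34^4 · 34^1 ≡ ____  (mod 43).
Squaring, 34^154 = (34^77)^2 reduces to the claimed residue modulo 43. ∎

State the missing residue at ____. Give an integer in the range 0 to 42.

37

Multiply the listed residues: 9 · 23 · 25 · 34 = 207 → 5175 → 175950.
Reducing modulo 43: 175950 = 4091·43 + 37, so 34^77 ≡ 37.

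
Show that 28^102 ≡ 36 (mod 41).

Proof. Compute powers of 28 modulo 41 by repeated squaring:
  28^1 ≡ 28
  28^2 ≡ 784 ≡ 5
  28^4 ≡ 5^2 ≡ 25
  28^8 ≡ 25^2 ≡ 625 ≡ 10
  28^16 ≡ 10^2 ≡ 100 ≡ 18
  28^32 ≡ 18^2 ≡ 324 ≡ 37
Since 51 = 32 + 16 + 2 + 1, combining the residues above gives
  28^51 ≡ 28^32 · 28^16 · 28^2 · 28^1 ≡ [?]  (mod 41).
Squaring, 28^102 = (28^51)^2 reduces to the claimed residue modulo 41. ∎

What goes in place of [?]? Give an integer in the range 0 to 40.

28^32 · 28^16 · 28^2 · 28^1 ≡ 37 · 18 · 5 · 28 = 93240.
93240 mod 41 = 6, so 28^51 ≡ 6 (mod 41).

6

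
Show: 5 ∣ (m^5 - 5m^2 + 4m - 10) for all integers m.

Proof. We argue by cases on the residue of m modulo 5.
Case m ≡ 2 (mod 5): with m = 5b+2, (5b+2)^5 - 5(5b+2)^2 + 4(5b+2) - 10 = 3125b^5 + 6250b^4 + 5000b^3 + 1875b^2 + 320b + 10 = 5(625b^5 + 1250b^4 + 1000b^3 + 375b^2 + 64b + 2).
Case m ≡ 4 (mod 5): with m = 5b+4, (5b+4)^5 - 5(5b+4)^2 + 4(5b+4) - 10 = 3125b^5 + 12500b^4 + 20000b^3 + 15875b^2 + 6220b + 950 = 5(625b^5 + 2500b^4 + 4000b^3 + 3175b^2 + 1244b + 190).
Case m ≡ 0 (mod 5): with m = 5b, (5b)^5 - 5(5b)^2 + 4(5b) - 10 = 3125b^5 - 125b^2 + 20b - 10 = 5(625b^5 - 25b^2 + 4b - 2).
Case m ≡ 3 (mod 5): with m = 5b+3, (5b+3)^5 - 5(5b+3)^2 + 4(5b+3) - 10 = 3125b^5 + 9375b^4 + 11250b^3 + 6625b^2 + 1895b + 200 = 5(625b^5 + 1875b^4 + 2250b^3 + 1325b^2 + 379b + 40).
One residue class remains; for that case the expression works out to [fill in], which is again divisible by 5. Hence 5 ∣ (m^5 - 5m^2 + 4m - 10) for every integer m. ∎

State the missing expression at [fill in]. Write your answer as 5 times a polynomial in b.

Only m ≡ 1 (mod 5) is unaccounted for. Put m = 5b+1:
(5b+1)^5 - 5(5b+1)^2 + 4(5b+1) - 10 expands to 3125b^5 + 3125b^4 + 1250b^3 + 125b^2 - 5b - 10,
and factoring out 5 leaves 5(625b^5 + 625b^4 + 250b^3 + 25b^2 - b - 2).

5(625b^5 + 625b^4 + 250b^3 + 25b^2 - b - 2)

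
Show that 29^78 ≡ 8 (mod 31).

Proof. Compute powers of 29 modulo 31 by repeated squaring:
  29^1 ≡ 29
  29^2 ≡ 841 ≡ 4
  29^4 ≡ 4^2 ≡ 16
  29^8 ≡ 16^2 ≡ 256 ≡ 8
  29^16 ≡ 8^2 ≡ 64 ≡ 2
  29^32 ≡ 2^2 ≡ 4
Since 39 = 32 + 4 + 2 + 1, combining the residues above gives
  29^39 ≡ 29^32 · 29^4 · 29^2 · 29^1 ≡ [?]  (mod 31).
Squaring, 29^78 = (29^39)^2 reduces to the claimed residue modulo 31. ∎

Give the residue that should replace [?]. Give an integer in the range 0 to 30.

Multiply the listed residues: 4 · 16 · 4 · 29 = 64 → 256 → 7424.
Reducing modulo 31: 7424 = 239·31 + 15, so 29^39 ≡ 15.

15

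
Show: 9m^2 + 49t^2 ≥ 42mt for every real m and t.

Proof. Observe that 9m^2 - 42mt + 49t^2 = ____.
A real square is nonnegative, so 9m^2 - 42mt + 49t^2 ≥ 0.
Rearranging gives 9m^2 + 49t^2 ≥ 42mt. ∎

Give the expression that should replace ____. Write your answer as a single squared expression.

(3m - 7t)^2

The leading and trailing coefficients are 3^2 and 7^2, and 42 = 2·3·7, so the trinomial is (3m - 7t)^2.
Hence 9m^2 - 42mt + 49t^2 ≥ 0.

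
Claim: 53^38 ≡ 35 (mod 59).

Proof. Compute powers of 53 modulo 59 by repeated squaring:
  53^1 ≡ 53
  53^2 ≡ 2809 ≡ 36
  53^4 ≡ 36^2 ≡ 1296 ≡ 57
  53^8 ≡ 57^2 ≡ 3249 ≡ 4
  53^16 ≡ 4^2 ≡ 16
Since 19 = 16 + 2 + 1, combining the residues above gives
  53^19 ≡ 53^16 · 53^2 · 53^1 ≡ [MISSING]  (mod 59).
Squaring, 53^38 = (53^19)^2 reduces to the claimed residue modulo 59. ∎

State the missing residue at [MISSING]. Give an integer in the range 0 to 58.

25

Multiply the listed residues: 16 · 36 · 53 = 576 → 30528.
Reducing modulo 59: 30528 = 517·59 + 25, so 53^19 ≡ 25.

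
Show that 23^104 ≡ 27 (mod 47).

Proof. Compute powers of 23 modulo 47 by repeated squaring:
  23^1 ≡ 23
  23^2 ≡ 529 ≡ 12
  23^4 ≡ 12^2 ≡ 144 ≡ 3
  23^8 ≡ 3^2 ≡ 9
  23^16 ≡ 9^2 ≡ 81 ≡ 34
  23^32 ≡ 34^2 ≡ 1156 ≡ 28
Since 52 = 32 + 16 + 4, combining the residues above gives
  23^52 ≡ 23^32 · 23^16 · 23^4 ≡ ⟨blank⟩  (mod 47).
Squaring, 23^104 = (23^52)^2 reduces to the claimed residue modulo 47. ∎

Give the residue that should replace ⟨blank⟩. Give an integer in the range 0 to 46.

36

23^32 · 23^16 · 23^4 ≡ 28 · 34 · 3 = 2856.
2856 mod 47 = 36, so 23^52 ≡ 36 (mod 47).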